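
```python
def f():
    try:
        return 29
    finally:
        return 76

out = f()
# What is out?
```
76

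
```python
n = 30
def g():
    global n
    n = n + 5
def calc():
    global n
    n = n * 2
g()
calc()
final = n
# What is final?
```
70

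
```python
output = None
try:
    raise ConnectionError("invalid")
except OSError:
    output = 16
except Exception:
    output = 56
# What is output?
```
16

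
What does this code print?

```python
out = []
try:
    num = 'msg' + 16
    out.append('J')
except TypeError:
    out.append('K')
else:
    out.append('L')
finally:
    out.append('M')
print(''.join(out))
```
KM

Exception: except runs, else skipped, finally runs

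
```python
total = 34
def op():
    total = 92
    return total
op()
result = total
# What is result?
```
34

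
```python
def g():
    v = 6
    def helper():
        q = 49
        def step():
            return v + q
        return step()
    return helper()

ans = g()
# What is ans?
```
55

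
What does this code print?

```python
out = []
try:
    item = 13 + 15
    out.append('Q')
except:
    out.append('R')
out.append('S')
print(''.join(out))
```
QS

No exception, try block completes normally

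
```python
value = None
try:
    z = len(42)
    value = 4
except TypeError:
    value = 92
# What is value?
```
92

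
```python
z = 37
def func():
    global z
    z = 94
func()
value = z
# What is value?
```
94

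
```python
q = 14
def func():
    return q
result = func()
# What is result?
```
14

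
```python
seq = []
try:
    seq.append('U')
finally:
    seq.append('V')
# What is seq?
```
['U', 'V']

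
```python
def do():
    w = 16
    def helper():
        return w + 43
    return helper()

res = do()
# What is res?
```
59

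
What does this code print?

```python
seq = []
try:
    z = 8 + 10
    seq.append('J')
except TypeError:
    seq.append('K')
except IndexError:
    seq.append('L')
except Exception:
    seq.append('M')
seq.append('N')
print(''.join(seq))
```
JN

No exception, try block completes normally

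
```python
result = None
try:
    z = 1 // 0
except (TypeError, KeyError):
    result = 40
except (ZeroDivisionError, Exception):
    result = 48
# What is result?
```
48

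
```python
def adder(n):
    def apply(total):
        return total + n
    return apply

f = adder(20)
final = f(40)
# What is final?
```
60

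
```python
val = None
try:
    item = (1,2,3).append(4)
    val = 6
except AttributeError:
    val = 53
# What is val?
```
53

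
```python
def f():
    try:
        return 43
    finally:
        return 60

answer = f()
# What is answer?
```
60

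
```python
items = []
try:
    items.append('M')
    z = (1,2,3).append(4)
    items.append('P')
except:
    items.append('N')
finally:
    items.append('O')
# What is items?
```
['M', 'N', 'O']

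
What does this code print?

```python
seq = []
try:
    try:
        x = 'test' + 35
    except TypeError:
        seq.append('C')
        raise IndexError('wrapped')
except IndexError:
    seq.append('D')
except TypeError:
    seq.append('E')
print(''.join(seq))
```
CD

New IndexError raised, caught by outer IndexError handler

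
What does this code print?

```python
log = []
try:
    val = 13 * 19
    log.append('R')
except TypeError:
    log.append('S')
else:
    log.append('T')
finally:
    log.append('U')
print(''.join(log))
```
RTU

else runs before finally when no exception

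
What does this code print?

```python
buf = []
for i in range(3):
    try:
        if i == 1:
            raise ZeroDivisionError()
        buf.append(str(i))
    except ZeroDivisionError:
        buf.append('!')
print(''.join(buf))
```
0!2

Exception on i=1 caught, loop continues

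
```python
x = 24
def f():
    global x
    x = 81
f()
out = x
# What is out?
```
81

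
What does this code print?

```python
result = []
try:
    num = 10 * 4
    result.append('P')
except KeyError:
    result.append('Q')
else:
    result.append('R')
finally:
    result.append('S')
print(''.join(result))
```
PRS

else runs before finally when no exception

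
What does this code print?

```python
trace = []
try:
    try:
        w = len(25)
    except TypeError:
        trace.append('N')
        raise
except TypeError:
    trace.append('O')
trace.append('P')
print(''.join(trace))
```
NOP

raise without argument re-raises current exception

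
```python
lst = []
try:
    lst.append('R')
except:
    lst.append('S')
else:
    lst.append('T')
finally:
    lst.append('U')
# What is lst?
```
['R', 'T', 'U']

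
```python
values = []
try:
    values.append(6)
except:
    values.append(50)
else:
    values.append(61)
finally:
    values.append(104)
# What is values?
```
[6, 61, 104]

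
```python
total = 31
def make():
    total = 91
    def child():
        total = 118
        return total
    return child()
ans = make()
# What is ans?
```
118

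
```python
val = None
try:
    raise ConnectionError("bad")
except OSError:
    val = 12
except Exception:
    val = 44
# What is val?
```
12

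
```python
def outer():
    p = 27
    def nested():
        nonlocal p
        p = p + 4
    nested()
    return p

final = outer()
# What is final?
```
31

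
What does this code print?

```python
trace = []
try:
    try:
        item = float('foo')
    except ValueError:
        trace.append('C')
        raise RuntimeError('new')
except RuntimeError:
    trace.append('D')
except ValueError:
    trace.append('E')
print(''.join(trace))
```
CD

New RuntimeError raised, caught by outer RuntimeError handler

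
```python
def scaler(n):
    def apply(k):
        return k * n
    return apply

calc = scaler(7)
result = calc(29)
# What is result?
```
203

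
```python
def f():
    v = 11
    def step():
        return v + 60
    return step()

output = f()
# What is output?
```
71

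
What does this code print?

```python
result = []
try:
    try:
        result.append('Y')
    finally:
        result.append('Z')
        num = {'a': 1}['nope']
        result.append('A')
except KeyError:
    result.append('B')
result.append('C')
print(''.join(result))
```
YZBC

Exception in inner finally caught by outer except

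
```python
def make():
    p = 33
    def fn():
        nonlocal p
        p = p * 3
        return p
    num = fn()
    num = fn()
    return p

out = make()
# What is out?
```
297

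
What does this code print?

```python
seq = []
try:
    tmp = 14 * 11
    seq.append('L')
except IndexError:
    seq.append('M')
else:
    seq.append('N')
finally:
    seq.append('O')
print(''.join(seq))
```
LNO

else runs before finally when no exception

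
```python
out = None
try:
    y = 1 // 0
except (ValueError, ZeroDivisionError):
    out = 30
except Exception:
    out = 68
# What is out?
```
30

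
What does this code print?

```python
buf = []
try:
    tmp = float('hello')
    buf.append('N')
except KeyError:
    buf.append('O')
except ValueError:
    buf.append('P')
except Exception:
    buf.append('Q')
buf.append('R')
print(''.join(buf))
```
PR

ValueError matches before generic Exception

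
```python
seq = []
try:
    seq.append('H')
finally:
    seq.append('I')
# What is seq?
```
['H', 'I']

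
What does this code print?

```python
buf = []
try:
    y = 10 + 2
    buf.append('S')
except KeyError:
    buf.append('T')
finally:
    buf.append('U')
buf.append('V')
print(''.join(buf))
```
SUV

finally runs after normal execution too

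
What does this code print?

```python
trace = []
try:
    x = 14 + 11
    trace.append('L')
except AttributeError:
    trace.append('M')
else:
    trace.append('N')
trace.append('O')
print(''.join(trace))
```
LNO

else block runs when no exception occurs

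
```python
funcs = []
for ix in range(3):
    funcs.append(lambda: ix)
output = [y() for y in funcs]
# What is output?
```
[2, 2, 2]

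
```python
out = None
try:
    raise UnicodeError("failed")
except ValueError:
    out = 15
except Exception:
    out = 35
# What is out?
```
15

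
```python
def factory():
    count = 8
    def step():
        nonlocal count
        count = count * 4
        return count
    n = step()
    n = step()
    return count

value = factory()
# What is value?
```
128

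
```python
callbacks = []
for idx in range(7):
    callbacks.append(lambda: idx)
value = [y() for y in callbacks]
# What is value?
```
[6, 6, 6, 6, 6, 6, 6]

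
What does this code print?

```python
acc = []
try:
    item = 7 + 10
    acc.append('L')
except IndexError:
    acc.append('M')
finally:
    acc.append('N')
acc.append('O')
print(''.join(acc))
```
LNO

finally runs after normal execution too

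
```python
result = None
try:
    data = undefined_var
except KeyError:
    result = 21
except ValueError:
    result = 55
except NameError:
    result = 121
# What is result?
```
121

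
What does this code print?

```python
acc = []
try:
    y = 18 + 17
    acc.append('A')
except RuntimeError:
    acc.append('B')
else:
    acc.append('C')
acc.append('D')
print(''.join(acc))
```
ACD

else block runs when no exception occurs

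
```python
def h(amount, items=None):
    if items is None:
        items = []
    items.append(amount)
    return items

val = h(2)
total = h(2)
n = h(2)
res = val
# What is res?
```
[2]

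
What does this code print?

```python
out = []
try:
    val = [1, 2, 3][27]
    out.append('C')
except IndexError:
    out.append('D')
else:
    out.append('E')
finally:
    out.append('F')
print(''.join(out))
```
DF

Exception: except runs, else skipped, finally runs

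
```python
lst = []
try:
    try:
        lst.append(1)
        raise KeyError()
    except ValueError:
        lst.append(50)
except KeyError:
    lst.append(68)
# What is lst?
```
[1, 68]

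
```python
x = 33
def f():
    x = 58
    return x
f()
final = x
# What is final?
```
33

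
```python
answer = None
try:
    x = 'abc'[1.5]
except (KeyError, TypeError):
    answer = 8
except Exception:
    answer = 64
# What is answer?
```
8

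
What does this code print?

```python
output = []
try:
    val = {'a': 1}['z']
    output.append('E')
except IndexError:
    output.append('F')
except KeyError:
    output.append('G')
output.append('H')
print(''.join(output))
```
GH

KeyError is caught by its specific handler, not IndexError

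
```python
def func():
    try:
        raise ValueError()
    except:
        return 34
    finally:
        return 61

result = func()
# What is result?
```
61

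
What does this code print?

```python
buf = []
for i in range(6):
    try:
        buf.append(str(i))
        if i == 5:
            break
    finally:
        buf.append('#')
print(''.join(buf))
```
0#1#2#3#4#5#

finally runs even when breaking out of loop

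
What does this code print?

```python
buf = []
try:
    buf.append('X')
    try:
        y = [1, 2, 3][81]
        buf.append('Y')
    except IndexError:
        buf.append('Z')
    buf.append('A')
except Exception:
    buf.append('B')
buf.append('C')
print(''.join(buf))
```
XZAC

Inner exception caught by inner handler, outer continues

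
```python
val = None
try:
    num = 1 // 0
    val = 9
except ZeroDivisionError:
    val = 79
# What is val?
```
79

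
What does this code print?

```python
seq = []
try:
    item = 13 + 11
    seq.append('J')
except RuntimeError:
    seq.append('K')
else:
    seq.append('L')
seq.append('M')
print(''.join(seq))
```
JLM

else block runs when no exception occurs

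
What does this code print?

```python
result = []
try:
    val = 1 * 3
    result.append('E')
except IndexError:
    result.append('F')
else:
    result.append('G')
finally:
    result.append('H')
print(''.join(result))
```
EGH

else runs before finally when no exception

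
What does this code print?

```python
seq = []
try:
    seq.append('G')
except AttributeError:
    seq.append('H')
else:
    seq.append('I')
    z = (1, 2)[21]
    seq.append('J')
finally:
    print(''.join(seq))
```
GI

Try succeeds, else appends 'I', IndexError in else is uncaught, finally prints before exception propagates ('J' never appended)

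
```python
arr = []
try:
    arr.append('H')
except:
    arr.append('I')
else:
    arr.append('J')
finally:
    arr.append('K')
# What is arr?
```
['H', 'J', 'K']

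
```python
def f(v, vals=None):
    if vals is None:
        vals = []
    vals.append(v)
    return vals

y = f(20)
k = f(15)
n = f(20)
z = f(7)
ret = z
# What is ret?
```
[7]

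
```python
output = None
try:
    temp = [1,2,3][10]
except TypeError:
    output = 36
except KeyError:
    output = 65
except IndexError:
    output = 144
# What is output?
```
144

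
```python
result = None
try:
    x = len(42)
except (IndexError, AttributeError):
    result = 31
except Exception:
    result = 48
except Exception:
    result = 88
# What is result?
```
48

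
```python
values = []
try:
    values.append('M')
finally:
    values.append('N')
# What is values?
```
['M', 'N']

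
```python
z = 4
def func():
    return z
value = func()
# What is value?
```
4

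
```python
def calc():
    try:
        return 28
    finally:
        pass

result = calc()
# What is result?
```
28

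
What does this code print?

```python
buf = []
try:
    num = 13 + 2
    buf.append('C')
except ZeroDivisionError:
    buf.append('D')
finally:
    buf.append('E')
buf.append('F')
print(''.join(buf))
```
CEF

finally runs after normal execution too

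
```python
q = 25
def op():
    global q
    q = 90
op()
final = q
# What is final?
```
90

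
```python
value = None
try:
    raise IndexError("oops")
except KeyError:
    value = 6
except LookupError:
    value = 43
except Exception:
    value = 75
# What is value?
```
43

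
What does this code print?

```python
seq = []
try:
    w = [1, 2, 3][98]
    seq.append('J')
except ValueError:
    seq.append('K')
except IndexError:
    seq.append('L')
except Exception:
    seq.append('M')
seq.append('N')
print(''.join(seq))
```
LN

IndexError matches before generic Exception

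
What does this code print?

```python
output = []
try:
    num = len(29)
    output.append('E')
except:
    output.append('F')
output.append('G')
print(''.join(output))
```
FG

Exception raised in try, caught by bare except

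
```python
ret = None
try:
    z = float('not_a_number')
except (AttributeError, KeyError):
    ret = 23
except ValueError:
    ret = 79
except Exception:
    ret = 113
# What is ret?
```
79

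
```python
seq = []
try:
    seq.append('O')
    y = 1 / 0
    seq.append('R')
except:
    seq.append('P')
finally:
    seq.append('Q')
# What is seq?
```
['O', 'P', 'Q']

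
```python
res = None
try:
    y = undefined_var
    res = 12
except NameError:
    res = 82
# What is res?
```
82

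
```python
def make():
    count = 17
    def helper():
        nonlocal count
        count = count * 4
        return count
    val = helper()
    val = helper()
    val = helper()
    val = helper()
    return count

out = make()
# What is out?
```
4352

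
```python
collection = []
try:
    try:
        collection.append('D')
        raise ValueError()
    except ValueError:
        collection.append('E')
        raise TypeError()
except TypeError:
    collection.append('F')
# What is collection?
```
['D', 'E', 'F']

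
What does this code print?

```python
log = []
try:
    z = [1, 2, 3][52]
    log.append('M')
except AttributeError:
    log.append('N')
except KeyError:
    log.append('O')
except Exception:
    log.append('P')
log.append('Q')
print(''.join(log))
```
PQ

IndexError not specifically caught, falls to Exception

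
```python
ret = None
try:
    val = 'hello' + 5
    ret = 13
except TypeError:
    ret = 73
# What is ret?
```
73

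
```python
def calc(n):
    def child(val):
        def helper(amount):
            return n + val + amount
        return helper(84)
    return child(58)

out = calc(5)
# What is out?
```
147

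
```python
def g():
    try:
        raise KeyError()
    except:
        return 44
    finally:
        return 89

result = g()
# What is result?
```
89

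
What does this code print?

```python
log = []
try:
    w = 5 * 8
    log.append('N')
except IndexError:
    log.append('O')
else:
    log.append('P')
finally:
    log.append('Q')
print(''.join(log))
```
NPQ

else runs before finally when no exception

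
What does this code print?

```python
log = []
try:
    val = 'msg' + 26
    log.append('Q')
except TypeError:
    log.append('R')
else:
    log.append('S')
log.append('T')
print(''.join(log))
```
RT

else block skipped when exception is caught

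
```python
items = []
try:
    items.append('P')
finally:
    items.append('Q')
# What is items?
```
['P', 'Q']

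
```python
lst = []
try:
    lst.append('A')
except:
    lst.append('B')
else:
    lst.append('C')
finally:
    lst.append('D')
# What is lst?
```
['A', 'C', 'D']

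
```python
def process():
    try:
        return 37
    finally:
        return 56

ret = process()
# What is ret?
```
56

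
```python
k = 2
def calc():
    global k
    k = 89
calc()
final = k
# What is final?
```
89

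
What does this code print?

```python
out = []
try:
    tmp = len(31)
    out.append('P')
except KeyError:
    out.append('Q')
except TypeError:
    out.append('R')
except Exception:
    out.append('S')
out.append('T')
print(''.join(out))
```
RT

TypeError matches before generic Exception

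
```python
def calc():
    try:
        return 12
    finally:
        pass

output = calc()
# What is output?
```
12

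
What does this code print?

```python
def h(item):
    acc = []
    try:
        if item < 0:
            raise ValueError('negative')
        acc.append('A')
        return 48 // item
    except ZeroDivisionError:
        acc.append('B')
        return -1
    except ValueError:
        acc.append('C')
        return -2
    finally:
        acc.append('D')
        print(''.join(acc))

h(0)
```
ABD

item=0 causes ZeroDivisionError, caught, finally prints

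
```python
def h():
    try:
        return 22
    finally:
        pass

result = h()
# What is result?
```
22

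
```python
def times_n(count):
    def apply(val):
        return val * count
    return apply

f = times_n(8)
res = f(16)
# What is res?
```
128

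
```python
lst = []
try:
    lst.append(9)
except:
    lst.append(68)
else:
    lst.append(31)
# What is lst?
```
[9, 31]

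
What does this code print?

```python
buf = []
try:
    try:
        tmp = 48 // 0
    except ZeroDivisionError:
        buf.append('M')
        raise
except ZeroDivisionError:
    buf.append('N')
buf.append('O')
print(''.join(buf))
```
MNO

raise without argument re-raises current exception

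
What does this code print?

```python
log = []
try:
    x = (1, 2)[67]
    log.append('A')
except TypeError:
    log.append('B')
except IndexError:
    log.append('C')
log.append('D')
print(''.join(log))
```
CD

IndexError is caught by its specific handler, not TypeError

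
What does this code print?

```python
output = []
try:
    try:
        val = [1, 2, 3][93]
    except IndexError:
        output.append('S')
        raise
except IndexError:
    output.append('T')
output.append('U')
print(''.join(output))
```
STU

raise without argument re-raises current exception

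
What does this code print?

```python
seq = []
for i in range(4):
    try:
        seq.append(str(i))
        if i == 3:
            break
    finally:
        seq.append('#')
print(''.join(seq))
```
0#1#2#3#

finally runs even when breaking out of loop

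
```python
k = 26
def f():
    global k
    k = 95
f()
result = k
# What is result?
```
95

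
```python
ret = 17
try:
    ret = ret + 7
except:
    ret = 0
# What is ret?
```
24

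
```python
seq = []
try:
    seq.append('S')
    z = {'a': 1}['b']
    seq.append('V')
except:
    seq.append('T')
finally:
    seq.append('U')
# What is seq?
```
['S', 'T', 'U']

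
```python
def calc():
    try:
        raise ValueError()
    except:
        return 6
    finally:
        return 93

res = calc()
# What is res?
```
93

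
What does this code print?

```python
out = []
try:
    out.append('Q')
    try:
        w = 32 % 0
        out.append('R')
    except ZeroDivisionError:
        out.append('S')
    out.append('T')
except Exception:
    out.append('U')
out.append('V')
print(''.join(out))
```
QSTV

Inner exception caught by inner handler, outer continues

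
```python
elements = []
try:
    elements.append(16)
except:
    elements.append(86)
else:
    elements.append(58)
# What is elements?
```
[16, 58]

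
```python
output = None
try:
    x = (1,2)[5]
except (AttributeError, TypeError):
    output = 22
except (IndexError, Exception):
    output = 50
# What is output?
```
50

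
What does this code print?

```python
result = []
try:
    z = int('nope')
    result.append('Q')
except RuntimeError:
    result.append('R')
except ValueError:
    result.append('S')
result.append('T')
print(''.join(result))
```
ST

ValueError is caught by its specific handler, not RuntimeError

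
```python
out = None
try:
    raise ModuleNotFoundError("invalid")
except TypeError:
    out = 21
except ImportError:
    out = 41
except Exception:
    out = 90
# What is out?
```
41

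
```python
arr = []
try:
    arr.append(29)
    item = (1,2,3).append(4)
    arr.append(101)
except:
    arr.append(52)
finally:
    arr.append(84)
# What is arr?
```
[29, 52, 84]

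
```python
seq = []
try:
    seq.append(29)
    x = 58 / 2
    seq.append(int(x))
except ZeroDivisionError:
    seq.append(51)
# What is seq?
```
[29, 29]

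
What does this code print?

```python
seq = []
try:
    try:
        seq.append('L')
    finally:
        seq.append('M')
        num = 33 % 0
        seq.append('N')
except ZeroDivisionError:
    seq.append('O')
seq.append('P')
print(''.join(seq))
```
LMOP

Exception in inner finally caught by outer except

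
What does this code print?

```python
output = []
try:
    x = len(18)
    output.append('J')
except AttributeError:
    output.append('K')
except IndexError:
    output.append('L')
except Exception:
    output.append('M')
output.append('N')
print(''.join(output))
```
MN

TypeError not specifically caught, falls to Exception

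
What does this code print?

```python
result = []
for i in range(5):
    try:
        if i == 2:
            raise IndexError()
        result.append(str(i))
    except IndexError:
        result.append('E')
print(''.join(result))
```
01E34

Exception on i=2 caught, loop continues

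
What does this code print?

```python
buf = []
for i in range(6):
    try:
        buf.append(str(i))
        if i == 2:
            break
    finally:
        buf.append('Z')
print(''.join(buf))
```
0Z1Z2Z

finally runs even when breaking out of loop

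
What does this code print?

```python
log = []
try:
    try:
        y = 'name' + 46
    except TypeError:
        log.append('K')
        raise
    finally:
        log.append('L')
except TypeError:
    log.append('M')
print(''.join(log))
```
KLM

finally runs before re-raised exception propagates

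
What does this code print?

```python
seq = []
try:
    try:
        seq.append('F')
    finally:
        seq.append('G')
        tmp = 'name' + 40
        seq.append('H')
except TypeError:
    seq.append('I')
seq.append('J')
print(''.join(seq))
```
FGIJ

Exception in inner finally caught by outer except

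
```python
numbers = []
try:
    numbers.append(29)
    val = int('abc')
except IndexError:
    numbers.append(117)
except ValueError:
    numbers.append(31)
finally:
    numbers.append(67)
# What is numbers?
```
[29, 31, 67]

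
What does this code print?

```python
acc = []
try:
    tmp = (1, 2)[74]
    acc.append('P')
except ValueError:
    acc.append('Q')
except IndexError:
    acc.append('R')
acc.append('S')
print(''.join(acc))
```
RS

IndexError is caught by its specific handler, not ValueError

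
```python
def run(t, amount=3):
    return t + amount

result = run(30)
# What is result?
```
33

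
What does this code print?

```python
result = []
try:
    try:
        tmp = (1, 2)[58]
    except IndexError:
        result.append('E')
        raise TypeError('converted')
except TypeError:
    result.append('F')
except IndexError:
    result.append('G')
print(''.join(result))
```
EF

New TypeError raised, caught by outer TypeError handler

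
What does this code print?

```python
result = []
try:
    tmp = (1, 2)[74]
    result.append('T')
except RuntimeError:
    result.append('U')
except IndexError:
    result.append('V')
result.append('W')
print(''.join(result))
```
VW

IndexError is caught by its specific handler, not RuntimeError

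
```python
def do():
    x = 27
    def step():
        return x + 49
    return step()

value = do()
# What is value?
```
76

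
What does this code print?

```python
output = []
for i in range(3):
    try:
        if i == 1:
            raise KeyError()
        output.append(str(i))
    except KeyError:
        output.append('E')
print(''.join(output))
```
0E2

Exception on i=1 caught, loop continues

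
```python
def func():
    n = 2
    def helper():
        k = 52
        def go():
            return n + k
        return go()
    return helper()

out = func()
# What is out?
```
54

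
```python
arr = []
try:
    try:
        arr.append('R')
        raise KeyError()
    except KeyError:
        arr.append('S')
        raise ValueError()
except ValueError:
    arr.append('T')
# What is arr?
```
['R', 'S', 'T']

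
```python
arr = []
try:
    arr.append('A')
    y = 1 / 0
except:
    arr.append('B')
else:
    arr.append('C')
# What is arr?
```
['A', 'B']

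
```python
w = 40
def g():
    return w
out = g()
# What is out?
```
40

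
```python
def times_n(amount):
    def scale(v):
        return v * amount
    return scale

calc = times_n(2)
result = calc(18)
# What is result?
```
36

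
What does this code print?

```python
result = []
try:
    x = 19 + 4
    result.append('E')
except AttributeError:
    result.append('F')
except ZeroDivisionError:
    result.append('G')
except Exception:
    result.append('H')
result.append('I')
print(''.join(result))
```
EI

No exception, try block completes normally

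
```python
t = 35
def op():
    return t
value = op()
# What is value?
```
35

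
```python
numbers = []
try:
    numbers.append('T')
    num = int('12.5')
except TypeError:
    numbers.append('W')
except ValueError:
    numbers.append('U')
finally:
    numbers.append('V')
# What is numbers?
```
['T', 'U', 'V']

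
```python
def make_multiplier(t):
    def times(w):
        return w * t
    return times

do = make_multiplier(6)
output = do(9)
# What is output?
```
54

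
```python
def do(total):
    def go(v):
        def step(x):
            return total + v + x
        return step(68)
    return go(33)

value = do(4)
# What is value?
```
105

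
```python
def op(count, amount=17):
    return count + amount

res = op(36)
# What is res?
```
53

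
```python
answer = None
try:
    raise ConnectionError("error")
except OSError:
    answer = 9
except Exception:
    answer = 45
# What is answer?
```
9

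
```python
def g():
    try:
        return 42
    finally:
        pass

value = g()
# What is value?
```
42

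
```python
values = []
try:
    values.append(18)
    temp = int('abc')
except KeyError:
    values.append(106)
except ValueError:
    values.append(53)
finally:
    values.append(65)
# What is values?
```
[18, 53, 65]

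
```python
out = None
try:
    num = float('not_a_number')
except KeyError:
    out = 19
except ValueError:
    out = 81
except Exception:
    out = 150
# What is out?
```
81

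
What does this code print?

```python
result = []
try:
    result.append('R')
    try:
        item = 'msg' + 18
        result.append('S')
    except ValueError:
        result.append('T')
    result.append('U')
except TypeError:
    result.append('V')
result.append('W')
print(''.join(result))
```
RVW

Inner handler doesn't match, propagates to outer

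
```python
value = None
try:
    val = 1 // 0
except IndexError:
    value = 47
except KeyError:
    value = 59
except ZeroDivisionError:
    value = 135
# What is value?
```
135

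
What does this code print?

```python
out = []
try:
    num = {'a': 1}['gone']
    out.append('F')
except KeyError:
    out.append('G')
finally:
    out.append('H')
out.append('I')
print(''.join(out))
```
GHI

finally always runs, even after exception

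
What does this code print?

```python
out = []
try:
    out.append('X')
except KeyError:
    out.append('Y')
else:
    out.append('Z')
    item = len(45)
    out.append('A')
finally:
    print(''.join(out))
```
XZ

Try succeeds, else appends 'Z', TypeError in else is uncaught, finally prints before exception propagates ('A' never appended)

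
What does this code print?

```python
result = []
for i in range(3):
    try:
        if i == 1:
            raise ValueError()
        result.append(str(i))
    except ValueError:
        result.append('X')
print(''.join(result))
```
0X2

Exception on i=1 caught, loop continues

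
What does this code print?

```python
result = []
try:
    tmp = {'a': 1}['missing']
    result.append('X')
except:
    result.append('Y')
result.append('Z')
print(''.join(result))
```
YZ

Exception raised in try, caught by bare except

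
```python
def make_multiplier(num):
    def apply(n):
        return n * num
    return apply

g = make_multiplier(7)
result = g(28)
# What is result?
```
196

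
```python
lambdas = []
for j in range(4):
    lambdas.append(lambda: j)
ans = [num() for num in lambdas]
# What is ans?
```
[3, 3, 3, 3]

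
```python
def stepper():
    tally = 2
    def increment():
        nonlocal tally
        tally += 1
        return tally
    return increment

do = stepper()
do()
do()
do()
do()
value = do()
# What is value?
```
7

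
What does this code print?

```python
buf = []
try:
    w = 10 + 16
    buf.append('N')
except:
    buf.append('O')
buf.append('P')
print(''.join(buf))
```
NP

No exception, try block completes normally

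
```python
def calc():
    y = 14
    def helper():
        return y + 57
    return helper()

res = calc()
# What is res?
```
71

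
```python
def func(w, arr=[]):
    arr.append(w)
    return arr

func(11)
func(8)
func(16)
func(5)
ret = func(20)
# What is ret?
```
[11, 8, 16, 5, 20]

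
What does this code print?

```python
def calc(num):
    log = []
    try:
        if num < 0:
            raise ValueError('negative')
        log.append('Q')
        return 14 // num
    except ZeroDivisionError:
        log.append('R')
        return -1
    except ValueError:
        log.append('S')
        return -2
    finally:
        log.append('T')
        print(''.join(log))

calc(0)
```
QRT

num=0 causes ZeroDivisionError, caught, finally prints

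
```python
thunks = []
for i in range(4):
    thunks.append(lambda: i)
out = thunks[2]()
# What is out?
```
3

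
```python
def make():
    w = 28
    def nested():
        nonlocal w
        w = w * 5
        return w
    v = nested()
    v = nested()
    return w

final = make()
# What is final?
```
700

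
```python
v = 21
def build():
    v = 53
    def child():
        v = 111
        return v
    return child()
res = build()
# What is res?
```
111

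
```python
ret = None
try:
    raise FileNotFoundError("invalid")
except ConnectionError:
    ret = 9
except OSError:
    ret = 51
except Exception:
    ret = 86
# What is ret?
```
51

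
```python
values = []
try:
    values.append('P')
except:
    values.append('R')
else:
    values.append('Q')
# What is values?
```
['P', 'Q']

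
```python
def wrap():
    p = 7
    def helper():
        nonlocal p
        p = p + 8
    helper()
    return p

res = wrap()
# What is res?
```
15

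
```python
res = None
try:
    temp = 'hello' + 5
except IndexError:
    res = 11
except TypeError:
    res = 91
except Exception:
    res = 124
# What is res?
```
91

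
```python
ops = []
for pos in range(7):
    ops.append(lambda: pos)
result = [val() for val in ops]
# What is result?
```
[6, 6, 6, 6, 6, 6, 6]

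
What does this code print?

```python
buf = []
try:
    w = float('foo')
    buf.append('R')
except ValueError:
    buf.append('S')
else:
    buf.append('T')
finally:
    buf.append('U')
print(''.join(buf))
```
SU

Exception: except runs, else skipped, finally runs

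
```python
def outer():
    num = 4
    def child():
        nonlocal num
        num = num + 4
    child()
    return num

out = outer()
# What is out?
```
8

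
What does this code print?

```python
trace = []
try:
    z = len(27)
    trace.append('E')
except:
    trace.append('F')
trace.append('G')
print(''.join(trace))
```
FG

Exception raised in try, caught by bare except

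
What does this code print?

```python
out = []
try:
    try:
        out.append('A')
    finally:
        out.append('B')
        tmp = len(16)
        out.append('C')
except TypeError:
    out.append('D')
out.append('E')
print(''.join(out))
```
ABDE

Exception in inner finally caught by outer except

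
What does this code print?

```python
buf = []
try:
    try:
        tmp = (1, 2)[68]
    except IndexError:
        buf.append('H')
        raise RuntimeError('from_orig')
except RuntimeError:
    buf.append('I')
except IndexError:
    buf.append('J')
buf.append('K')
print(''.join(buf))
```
HIK

RuntimeError raised and caught, original IndexError not re-raised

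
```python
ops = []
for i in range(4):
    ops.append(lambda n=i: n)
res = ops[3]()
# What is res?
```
3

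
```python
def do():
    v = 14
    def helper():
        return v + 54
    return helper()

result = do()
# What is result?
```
68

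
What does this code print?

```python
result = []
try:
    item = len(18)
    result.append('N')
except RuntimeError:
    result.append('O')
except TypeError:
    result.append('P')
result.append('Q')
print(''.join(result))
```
PQ

TypeError is caught by its specific handler, not RuntimeError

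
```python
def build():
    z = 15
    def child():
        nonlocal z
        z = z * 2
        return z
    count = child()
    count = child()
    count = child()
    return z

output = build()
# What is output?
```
120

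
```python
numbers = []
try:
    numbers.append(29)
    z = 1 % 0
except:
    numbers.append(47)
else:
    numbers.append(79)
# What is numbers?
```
[29, 47]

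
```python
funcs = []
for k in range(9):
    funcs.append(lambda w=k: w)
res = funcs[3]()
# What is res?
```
3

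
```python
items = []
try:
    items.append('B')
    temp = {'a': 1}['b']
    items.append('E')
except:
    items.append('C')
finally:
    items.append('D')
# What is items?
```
['B', 'C', 'D']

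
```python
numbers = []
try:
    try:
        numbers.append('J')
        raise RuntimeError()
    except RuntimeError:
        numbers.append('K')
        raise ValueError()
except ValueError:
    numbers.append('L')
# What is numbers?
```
['J', 'K', 'L']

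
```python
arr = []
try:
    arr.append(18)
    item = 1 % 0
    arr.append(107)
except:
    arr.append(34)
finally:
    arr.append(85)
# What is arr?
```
[18, 34, 85]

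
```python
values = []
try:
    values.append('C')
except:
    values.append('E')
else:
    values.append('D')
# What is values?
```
['C', 'D']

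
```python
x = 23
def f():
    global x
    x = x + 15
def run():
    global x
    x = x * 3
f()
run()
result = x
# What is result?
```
114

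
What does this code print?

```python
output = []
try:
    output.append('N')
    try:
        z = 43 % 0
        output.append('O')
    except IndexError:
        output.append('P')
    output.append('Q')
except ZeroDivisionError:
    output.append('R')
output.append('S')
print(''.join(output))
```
NRS

Inner handler doesn't match, propagates to outer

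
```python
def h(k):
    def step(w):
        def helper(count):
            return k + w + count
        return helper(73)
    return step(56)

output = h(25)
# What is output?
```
154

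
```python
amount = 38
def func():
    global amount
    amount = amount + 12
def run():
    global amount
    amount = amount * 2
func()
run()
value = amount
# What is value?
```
100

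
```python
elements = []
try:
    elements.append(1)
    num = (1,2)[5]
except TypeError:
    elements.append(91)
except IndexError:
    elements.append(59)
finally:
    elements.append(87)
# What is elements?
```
[1, 59, 87]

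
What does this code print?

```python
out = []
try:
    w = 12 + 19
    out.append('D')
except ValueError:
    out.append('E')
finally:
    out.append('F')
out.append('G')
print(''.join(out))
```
DFG

finally runs after normal execution too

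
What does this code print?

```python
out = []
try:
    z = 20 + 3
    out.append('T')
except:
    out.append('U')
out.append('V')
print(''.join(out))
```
TV

No exception, try block completes normally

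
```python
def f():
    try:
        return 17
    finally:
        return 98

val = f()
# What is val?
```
98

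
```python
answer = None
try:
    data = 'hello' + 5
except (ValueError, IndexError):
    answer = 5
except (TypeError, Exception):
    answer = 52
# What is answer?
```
52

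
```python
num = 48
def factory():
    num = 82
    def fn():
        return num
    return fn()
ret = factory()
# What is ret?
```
82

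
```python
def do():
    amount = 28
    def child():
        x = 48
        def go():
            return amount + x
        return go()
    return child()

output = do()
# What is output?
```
76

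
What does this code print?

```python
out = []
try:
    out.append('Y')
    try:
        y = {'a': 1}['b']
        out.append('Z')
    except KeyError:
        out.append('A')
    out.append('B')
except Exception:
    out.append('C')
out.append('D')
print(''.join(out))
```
YABD

Inner exception caught by inner handler, outer continues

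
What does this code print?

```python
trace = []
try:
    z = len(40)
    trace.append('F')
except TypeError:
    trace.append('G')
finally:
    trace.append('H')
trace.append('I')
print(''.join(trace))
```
GHI

finally always runs, even after exception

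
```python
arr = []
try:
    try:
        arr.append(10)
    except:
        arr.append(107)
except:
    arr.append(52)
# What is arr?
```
[10]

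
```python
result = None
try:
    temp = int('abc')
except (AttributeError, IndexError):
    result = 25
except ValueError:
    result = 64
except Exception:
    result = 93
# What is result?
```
64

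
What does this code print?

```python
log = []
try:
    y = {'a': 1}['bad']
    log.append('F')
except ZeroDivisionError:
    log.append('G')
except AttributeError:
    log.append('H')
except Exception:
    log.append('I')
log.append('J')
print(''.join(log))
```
IJ

KeyError not specifically caught, falls to Exception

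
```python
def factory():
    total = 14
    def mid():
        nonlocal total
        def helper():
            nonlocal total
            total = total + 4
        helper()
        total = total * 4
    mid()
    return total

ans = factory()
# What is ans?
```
72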